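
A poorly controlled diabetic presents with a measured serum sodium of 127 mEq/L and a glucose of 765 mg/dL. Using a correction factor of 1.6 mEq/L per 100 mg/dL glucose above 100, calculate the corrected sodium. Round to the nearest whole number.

Corrected Na = measured Na + 1.6 · (glucose − 100)/100
= 127 + 1.6 · (765 − 100)/100
= 127 + 10.6
= 137.6 mEq/L

138 mEq/L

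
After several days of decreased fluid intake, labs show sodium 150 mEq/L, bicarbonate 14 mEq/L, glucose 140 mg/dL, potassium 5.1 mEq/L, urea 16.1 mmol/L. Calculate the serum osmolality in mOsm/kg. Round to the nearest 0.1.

323.9 mOsm/kg

Calculated osmolality = 2·Na + glucose/18 + urea
= 2·150 + 140/18 + 16.1
= 300 + 7.78 + 16.10
= 323.88 mOsm/kg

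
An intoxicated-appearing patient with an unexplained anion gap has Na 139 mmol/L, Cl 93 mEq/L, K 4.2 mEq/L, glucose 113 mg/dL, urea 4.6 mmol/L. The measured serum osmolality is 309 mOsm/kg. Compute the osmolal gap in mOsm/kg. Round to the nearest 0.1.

20.1 mOsm/kg

Calculated osmolality = 2·Na + glucose/18 + urea
= 2·139 + 113/18 + 4.6
= 278 + 6.28 + 4.60
= 288.88 mOsm/kg ≈ 288.9 mOsm/kg
Osmolar gap = measured − calculated = 309 − 288.9 = 20.1 mOsm/kg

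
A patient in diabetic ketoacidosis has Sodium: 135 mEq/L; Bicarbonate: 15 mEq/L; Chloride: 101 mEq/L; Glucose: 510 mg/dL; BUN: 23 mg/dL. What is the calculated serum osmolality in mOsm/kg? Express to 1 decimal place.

Calculated osmolality = 2·Na + glucose/18 + BUN/2.8
= 2·135 + 510/18 + 23/2.8
= 270 + 28.33 + 8.21
= 306.54 mOsm/kg

306.5 mOsm/kg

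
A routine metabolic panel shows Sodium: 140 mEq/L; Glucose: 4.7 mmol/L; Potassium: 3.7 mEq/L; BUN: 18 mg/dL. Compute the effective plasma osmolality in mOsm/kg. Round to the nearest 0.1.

284.7 mOsm/kg

Effective osmolality excludes urea (freely permeant across cell membranes):
2·Na + glucose
= 2·140 + 4.7
= 280 + 4.7
= 284.7 mOsm/kg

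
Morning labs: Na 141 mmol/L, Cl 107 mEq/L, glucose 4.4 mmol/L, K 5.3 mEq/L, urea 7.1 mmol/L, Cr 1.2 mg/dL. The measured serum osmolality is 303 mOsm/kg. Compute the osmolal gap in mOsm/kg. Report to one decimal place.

9.5 mOsm/kg

Calculated osmolality = 2·Na + glucose + urea
= 2·141 + 4.4 + 7.1
= 282 + 4.40 + 7.10
= 293.5 mOsm/kg ≈ 293.5 mOsm/kg
Osmolar gap = measured − calculated = 303 − 293.5 = 9.5 mOsm/kg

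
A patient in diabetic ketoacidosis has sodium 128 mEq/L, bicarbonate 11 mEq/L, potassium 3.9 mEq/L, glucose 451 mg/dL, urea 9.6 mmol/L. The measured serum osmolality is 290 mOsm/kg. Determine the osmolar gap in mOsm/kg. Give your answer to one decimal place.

Calculated osmolality = 2·Na + glucose/18 + urea
= 2·128 + 451/18 + 9.6
= 256 + 25.06 + 9.60
= 290.66 mOsm/kg ≈ 290.7 mOsm/kg
Osmolar gap = measured − calculated = 290 − 290.7 = -0.7 mOsm/kg

-0.7 mOsm/kg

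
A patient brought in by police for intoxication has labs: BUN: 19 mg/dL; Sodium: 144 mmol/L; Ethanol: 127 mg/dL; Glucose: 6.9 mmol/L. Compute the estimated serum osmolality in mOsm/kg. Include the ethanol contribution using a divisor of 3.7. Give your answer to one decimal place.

336.0 mOsm/kg

Calculated osmolality = 2·Na + glucose + BUN/2.8 + ethanol/3.7
= 2·144 + 6.9 + 19/2.8 + 127/3.7
= 288 + 6.90 + 6.79 + 34.32
= 336.01 mOsm/kg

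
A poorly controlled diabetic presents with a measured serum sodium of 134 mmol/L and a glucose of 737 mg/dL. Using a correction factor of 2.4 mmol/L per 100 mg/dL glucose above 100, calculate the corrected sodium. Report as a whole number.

149 mmol/L

Corrected Na = measured Na + 2.4 · (glucose − 100)/100
= 134 + 2.4 · (737 − 100)/100
= 134 + 15.3
= 149.3 mmol/L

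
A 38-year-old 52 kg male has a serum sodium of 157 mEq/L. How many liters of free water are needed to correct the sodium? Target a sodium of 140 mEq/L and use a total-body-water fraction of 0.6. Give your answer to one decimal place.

TBW = 0.6 · 52 = 31.2 L
Free water deficit = TBW · (Na/140 − 1)
= 31.2 · (157/140 − 1)
= 31.2 · 0.1214
= 3.79 L

3.8 L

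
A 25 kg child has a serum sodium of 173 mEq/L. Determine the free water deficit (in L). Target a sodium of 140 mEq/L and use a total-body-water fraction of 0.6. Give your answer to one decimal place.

3.5 L

TBW = 0.6 · 25 = 15 L
Free water deficit = TBW · (Na/140 − 1)
= 15 · (173/140 − 1)
= 15 · 0.2357
= 3.54 L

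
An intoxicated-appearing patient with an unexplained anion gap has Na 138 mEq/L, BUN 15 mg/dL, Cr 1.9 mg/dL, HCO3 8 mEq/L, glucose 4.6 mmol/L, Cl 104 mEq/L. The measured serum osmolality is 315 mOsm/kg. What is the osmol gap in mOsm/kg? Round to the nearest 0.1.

29.0 mOsm/kg

Calculated osmolality = 2·Na + glucose + BUN/2.8
= 2·138 + 4.6 + 15/2.8
= 276 + 4.60 + 5.36
= 285.96 mOsm/kg ≈ 286.0 mOsm/kg
Osmolar gap = measured − calculated = 315 − 286.0 = 29.0 mOsm/kg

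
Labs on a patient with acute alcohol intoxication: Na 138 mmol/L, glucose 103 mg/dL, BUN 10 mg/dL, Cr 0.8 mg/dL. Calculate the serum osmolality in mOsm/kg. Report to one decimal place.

285.3 mOsm/kg

Calculated osmolality = 2·Na + glucose/18 + BUN/2.8
= 2·138 + 103/18 + 10/2.8
= 276 + 5.72 + 3.57
= 285.29 mOsm/kg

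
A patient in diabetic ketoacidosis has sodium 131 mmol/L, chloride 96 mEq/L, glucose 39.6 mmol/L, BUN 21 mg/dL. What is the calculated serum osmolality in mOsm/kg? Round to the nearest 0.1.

Calculated osmolality = 2·Na + glucose + BUN/2.8
= 2·131 + 39.6 + 21/2.8
= 262 + 39.60 + 7.50
= 309.1 mOsm/kg

309.1 mOsm/kg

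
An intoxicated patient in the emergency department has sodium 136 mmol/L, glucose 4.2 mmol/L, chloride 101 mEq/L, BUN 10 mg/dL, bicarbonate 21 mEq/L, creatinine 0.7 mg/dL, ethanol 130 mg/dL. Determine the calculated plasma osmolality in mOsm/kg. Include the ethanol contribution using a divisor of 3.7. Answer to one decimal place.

314.9 mOsm/kg

Calculated osmolality = 2·Na + glucose + BUN/2.8 + ethanol/3.7
= 2·136 + 4.2 + 10/2.8 + 130/3.7
= 272 + 4.20 + 3.57 + 35.14
= 314.91 mOsm/kg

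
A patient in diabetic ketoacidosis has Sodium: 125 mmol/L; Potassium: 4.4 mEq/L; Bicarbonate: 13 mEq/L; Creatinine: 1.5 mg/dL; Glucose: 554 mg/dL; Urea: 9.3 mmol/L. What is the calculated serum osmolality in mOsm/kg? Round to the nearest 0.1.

Calculated osmolality = 2·Na + glucose/18 + urea
= 2·125 + 554/18 + 9.3
= 250 + 30.78 + 9.30
= 290.08 mOsm/kg

290.1 mOsm/kg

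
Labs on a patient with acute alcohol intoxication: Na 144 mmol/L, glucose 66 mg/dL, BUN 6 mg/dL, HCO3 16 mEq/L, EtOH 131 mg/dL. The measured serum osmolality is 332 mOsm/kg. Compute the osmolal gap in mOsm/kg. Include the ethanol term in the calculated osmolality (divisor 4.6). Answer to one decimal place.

Calculated osmolality = 2·Na + glucose/18 + BUN/2.8 + ethanol/4.6
= 2·144 + 66/18 + 6/2.8 + 131/4.6
= 288 + 3.67 + 2.14 + 28.48
= 322.29 mOsm/kg ≈ 322.3 mOsm/kg
Osmolar gap = measured − calculated = 332 − 322.3 = 9.7 mOsm/kg

9.7 mOsm/kg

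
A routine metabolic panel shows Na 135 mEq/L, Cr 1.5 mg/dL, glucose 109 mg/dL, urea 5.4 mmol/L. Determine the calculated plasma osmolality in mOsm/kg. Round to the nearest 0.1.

281.5 mOsm/kg

Calculated osmolality = 2·Na + glucose/18 + urea
= 2·135 + 109/18 + 5.4
= 270 + 6.06 + 5.40
= 281.46 mOsm/kg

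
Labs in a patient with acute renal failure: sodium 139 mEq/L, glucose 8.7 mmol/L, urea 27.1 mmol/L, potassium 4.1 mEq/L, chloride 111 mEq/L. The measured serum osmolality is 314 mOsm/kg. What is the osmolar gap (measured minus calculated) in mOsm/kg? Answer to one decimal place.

Calculated osmolality = 2·Na + glucose + urea
= 2·139 + 8.7 + 27.1
= 278 + 8.70 + 27.10
= 313.8 mOsm/kg ≈ 313.8 mOsm/kg
Osmolar gap = measured − calculated = 314 − 313.8 = 0.2 mOsm/kg

0.2 mOsm/kg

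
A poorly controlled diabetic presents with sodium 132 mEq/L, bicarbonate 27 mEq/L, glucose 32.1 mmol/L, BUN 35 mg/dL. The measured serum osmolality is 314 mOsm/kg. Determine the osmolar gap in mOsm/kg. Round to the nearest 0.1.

Calculated osmolality = 2·Na + glucose + BUN/2.8
= 2·132 + 32.1 + 35/2.8
= 264 + 32.10 + 12.50
= 308.6 mOsm/kg ≈ 308.6 mOsm/kg
Osmolar gap = measured − calculated = 314 − 308.6 = 5.4 mOsm/kg

5.4 mOsm/kg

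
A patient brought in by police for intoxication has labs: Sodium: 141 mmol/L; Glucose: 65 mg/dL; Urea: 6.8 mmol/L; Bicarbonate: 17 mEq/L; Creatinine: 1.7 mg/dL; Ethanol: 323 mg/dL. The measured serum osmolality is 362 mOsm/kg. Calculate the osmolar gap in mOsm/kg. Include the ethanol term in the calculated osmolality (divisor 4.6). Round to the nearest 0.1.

Calculated osmolality = 2·Na + glucose/18 + urea + ethanol/4.6
= 2·141 + 65/18 + 6.8 + 323/4.6
= 282 + 3.61 + 6.80 + 70.22
= 362.63 mOsm/kg ≈ 362.6 mOsm/kg
Osmolar gap = measured − calculated = 362 − 362.6 = -0.6 mOsm/kg

-0.6 mOsm/kg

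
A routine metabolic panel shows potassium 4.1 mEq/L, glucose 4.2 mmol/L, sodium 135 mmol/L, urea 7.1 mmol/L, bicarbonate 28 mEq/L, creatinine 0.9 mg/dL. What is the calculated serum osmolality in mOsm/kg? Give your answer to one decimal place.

Calculated osmolality = 2·Na + glucose + urea
= 2·135 + 4.2 + 7.1
= 270 + 4.20 + 7.10
= 281.3 mOsm/kg

281.3 mOsm/kg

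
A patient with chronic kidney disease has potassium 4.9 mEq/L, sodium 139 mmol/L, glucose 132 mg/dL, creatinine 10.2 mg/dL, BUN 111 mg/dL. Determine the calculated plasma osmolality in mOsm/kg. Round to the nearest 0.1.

325.0 mOsm/kg

Calculated osmolality = 2·Na + glucose/18 + BUN/2.8
= 2·139 + 132/18 + 111/2.8
= 278 + 7.33 + 39.64
= 324.97 mOsm/kg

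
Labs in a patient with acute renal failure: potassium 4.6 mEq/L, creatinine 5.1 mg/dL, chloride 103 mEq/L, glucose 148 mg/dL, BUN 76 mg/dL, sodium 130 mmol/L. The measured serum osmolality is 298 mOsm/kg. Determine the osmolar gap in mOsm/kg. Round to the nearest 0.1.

2.6 mOsm/kg

Calculated osmolality = 2·Na + glucose/18 + BUN/2.8
= 2·130 + 148/18 + 76/2.8
= 260 + 8.22 + 27.14
= 295.36 mOsm/kg ≈ 295.4 mOsm/kg
Osmolar gap = measured − calculated = 298 − 295.4 = 2.6 mOsm/kg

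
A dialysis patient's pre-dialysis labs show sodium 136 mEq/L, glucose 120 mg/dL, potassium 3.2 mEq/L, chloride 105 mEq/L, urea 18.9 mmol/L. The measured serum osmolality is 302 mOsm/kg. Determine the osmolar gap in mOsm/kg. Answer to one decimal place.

4.4 mOsm/kg

Calculated osmolality = 2·Na + glucose/18 + urea
= 2·136 + 120/18 + 18.9
= 272 + 6.67 + 18.90
= 297.57 mOsm/kg ≈ 297.6 mOsm/kg
Osmolar gap = measured − calculated = 302 − 297.6 = 4.4 mOsm/kg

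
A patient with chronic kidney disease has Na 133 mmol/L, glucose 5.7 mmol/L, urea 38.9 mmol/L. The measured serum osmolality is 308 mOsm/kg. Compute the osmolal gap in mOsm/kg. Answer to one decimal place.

-2.6 mOsm/kg

Calculated osmolality = 2·Na + glucose + urea
= 2·133 + 5.7 + 38.9
= 266 + 5.70 + 38.90
= 310.6 mOsm/kg ≈ 310.6 mOsm/kg
Osmolar gap = measured − calculated = 308 − 310.6 = -2.6 mOsm/kg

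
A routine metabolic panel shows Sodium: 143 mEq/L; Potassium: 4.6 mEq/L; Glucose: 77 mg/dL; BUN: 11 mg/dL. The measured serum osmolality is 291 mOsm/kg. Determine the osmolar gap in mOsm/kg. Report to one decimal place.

Calculated osmolality = 2·Na + glucose/18 + BUN/2.8
= 2·143 + 77/18 + 11/2.8
= 286 + 4.28 + 3.93
= 294.21 mOsm/kg ≈ 294.2 mOsm/kg
Osmolar gap = measured − calculated = 291 − 294.2 = -3.2 mOsm/kg

-3.2 mOsm/kg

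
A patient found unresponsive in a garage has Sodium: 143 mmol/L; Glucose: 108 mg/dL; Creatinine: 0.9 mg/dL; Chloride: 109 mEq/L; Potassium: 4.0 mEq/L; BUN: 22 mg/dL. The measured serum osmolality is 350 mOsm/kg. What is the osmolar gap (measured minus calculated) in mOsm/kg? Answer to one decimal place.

50.1 mOsm/kg

Calculated osmolality = 2·Na + glucose/18 + BUN/2.8
= 2·143 + 108/18 + 22/2.8
= 286 + 6 + 7.86
= 299.86 mOsm/kg ≈ 299.9 mOsm/kg
Osmolar gap = measured − calculated = 350 − 299.9 = 50.1 mOsm/kg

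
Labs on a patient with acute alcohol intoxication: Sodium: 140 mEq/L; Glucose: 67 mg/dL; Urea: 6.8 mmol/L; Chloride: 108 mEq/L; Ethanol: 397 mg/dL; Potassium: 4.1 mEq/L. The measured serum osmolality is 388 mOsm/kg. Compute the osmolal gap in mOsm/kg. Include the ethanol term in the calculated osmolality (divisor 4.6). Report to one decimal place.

11.2 mOsm/kg

Calculated osmolality = 2·Na + glucose/18 + urea + ethanol/4.6
= 2·140 + 67/18 + 6.8 + 397/4.6
= 280 + 3.72 + 6.80 + 86.30
= 376.82 mOsm/kg ≈ 376.8 mOsm/kg
Osmolar gap = measured − calculated = 388 − 376.8 = 11.2 mOsm/kg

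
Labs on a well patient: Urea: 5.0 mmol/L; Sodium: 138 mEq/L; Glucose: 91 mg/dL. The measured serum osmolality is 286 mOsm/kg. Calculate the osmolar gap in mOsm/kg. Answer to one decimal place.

Calculated osmolality = 2·Na + glucose/18 + urea
= 2·138 + 91/18 + 5
= 276 + 5.06 + 5
= 286.06 mOsm/kg ≈ 286.1 mOsm/kg
Osmolar gap = measured − calculated = 286 − 286.1 = -0.1 mOsm/kg

-0.1 mOsm/kg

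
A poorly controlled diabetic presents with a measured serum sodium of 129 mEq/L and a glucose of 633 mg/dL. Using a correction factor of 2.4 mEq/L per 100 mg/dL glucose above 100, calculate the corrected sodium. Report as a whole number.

Corrected Na = measured Na + 2.4 · (glucose − 100)/100
= 129 + 2.4 · (633 − 100)/100
= 129 + 12.8
= 141.8 mEq/L

142 mEq/L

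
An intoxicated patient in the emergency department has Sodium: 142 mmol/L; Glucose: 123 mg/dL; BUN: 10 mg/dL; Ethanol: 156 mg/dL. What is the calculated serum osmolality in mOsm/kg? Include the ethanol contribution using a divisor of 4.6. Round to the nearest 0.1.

Calculated osmolality = 2·Na + glucose/18 + BUN/2.8 + ethanol/4.6
= 2·142 + 123/18 + 10/2.8 + 156/4.6
= 284 + 6.83 + 3.57 + 33.91
= 328.31 mOsm/kg

328.3 mOsm/kg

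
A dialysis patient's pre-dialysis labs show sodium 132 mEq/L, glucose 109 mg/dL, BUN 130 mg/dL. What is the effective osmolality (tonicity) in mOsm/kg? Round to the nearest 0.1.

270.1 mOsm/kg

Effective osmolality excludes urea (freely permeant across cell membranes):
2·Na + glucose/18
= 2·132 + 109/18
= 264 + 6.06
= 270.06 mOsm/kg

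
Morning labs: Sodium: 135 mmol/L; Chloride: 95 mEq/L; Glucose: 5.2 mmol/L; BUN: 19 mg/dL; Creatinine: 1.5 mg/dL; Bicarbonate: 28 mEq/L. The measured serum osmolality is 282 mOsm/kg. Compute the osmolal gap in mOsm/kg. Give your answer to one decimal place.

0.0 mOsm/kg

Calculated osmolality = 2·Na + glucose + BUN/2.8
= 2·135 + 5.2 + 19/2.8
= 270 + 5.20 + 6.79
= 281.99 mOsm/kg ≈ 282.0 mOsm/kg
Osmolar gap = measured − calculated = 282 − 282.0 = 0.0 mOsm/kg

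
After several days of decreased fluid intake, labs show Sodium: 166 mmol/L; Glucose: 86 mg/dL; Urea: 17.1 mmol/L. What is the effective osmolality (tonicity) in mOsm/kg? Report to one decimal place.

336.8 mOsm/kg

Effective osmolality excludes urea (freely permeant across cell membranes):
2·Na + glucose/18
= 2·166 + 86/18
= 332 + 4.78
= 336.78 mOsm/kg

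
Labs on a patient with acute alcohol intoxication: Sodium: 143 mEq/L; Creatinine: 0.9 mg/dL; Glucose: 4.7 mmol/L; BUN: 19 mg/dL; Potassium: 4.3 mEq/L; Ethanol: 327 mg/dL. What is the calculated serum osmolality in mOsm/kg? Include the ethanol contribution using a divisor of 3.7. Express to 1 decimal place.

Calculated osmolality = 2·Na + glucose + BUN/2.8 + ethanol/3.7
= 2·143 + 4.7 + 19/2.8 + 327/3.7
= 286 + 4.70 + 6.79 + 88.38
= 385.87 mOsm/kg

385.9 mOsm/kg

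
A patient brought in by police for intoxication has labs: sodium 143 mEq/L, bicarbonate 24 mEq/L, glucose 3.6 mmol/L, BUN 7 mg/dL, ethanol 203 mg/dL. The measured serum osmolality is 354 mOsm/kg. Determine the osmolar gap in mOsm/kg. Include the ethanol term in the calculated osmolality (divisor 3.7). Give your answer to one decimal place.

7.0 mOsm/kg

Calculated osmolality = 2·Na + glucose + BUN/2.8 + ethanol/3.7
= 2·143 + 3.6 + 7/2.8 + 203/3.7
= 286 + 3.60 + 2.50 + 54.86
= 346.96 mOsm/kg ≈ 347.0 mOsm/kg
Osmolar gap = measured − calculated = 354 − 347.0 = 7.0 mOsm/kg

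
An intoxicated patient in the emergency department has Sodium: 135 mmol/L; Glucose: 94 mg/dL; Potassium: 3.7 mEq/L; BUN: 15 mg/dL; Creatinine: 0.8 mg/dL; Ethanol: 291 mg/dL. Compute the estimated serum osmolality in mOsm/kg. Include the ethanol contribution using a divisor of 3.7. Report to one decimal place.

359.2 mOsm/kg

Calculated osmolality = 2·Na + glucose/18 + BUN/2.8 + ethanol/3.7
= 2·135 + 94/18 + 15/2.8 + 291/3.7
= 270 + 5.22 + 5.36 + 78.65
= 359.23 mOsm/kg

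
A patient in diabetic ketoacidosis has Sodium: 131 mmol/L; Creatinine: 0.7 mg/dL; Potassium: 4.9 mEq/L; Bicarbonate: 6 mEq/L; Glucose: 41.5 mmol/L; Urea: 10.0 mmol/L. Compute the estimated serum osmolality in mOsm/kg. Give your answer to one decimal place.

Calculated osmolality = 2·Na + glucose + urea
= 2·131 + 41.5 + 10
= 262 + 41.50 + 10
= 313.5 mOsm/kg

313.5 mOsm/kg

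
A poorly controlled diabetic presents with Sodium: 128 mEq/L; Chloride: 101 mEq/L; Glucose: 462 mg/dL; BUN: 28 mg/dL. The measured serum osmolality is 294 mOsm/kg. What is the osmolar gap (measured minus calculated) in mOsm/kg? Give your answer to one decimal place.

2.3 mOsm/kg

Calculated osmolality = 2·Na + glucose/18 + BUN/2.8
= 2·128 + 462/18 + 28/2.8
= 256 + 25.67 + 10
= 291.67 mOsm/kg ≈ 291.7 mOsm/kg
Osmolar gap = measured − calculated = 294 − 291.7 = 2.3 mOsm/kg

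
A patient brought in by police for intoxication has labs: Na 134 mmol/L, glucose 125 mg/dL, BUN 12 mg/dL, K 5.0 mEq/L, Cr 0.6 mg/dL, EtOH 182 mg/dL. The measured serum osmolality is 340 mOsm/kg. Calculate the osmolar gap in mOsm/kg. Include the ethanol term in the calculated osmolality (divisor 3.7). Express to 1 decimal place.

11.6 mOsm/kg

Calculated osmolality = 2·Na + glucose/18 + BUN/2.8 + ethanol/3.7
= 2·134 + 125/18 + 12/2.8 + 182/3.7
= 268 + 6.94 + 4.29 + 49.19
= 328.42 mOsm/kg ≈ 328.4 mOsm/kg
Osmolar gap = measured − calculated = 340 − 328.4 = 11.6 mOsm/kg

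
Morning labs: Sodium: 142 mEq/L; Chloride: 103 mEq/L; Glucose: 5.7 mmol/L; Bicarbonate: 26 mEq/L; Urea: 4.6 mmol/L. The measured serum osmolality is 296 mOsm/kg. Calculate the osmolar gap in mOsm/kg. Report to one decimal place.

Calculated osmolality = 2·Na + glucose + urea
= 2·142 + 5.7 + 4.6
= 284 + 5.70 + 4.60
= 294.3 mOsm/kg ≈ 294.3 mOsm/kg
Osmolar gap = measured − calculated = 296 − 294.3 = 1.7 mOsm/kg

1.7 mOsm/kg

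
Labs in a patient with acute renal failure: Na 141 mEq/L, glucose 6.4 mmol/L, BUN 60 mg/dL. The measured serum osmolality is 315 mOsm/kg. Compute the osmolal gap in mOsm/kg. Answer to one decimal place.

Calculated osmolality = 2·Na + glucose + BUN/2.8
= 2·141 + 6.4 + 60/2.8
= 282 + 6.40 + 21.43
= 309.83 mOsm/kg ≈ 309.8 mOsm/kg
Osmolar gap = measured − calculated = 315 − 309.8 = 5.2 mOsm/kg

5.2 mOsm/kg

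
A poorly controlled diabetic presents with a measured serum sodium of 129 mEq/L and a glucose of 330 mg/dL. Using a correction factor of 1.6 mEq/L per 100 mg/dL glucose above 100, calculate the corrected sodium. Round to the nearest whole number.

133 mEq/L

Corrected Na = measured Na + 1.6 · (glucose − 100)/100
= 129 + 1.6 · (330 − 100)/100
= 129 + 3.7
= 132.7 mEq/L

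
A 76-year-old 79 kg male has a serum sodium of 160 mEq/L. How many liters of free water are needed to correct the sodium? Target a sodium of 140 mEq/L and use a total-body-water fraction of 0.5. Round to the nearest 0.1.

5.6 L

TBW = 0.5 · 79 = 39.5 L
Free water deficit = TBW · (Na/140 − 1)
= 39.5 · (160/140 − 1)
= 39.5 · 0.1429
= 5.64 L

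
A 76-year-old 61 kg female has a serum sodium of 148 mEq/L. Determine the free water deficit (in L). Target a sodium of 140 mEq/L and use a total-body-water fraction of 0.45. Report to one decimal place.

TBW = 0.45 · 61 = 27.45 L
Free water deficit = TBW · (Na/140 − 1)
= 27.45 · (148/140 − 1)
= 27.45 · 0.0571
= 1.57 L

1.6 L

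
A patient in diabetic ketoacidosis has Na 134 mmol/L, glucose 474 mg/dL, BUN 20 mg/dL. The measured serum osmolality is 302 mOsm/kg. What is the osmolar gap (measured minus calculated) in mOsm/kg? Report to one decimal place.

0.5 mOsm/kg

Calculated osmolality = 2·Na + glucose/18 + BUN/2.8
= 2·134 + 474/18 + 20/2.8
= 268 + 26.33 + 7.14
= 301.47 mOsm/kg ≈ 301.5 mOsm/kg
Osmolar gap = measured − calculated = 302 − 301.5 = 0.5 mOsm/kg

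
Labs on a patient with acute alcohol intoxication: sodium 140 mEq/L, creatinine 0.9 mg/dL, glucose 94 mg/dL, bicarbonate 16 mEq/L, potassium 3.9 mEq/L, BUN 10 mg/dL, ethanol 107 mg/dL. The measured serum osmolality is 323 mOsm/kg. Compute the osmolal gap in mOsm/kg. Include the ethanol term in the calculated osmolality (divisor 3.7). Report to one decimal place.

Calculated osmolality = 2·Na + glucose/18 + BUN/2.8 + ethanol/3.7
= 2·140 + 94/18 + 10/2.8 + 107/3.7
= 280 + 5.22 + 3.57 + 28.92
= 317.71 mOsm/kg ≈ 317.7 mOsm/kg
Osmolar gap = measured − calculated = 323 − 317.7 = 5.3 mOsm/kg

5.3 mOsm/kg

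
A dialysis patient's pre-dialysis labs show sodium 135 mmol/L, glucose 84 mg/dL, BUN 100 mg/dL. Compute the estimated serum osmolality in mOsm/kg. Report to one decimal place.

310.4 mOsm/kg

Calculated osmolality = 2·Na + glucose/18 + BUN/2.8
= 2·135 + 84/18 + 100/2.8
= 270 + 4.67 + 35.71
= 310.38 mOsm/kg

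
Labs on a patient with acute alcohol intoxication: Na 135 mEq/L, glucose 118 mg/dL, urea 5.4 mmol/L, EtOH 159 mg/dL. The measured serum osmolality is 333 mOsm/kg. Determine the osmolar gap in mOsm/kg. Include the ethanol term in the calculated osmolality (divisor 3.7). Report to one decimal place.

8.1 mOsm/kg

Calculated osmolality = 2·Na + glucose/18 + urea + ethanol/3.7
= 2·135 + 118/18 + 5.4 + 159/3.7
= 270 + 6.56 + 5.40 + 42.97
= 324.93 mOsm/kg ≈ 324.9 mOsm/kg
Osmolar gap = measured − calculated = 333 − 324.9 = 8.1 mOsm/kg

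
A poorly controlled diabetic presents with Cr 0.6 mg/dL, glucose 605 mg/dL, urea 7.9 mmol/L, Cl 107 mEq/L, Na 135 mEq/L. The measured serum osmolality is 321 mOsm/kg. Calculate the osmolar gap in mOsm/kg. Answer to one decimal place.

Calculated osmolality = 2·Na + glucose/18 + urea
= 2·135 + 605/18 + 7.9
= 270 + 33.61 + 7.90
= 311.51 mOsm/kg ≈ 311.5 mOsm/kg
Osmolar gap = measured − calculated = 321 − 311.5 = 9.5 mOsm/kg

9.5 mOsm/kg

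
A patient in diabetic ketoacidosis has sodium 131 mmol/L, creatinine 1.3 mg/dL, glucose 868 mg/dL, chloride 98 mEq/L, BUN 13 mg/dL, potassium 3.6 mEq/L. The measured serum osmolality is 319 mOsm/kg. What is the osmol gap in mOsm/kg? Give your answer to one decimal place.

Calculated osmolality = 2·Na + glucose/18 + BUN/2.8
= 2·131 + 868/18 + 13/2.8
= 262 + 48.22 + 4.64
= 314.86 mOsm/kg ≈ 314.9 mOsm/kg
Osmolar gap = measured − calculated = 319 − 314.9 = 4.1 mOsm/kg

4.1 mOsm/kg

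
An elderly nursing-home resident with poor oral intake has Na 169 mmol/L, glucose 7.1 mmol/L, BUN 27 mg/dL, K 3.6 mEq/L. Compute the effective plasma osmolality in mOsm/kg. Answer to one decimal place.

345.1 mOsm/kg

Effective osmolality excludes urea (freely permeant across cell membranes):
2·Na + glucose
= 2·169 + 7.1
= 338 + 7.1
= 345.1 mOsm/kg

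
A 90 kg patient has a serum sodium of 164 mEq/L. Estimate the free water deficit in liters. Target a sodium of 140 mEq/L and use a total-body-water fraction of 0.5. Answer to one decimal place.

7.7 L

TBW = 0.5 · 90 = 45 L
Free water deficit = TBW · (Na/140 − 1)
= 45 · (164/140 − 1)
= 45 · 0.1714
= 7.71 L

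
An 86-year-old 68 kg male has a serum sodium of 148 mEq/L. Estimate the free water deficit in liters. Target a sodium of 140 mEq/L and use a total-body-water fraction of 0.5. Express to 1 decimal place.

TBW = 0.5 · 68 = 34 L
Free water deficit = TBW · (Na/140 − 1)
= 34 · (148/140 − 1)
= 34 · 0.0571
= 1.94 L

1.9 L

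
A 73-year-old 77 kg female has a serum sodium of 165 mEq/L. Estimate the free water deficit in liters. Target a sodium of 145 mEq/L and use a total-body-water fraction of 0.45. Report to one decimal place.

TBW = 0.45 · 77 = 34.65 L
Free water deficit = TBW · (Na/145 − 1)
= 34.65 · (165/145 − 1)
= 34.65 · 0.1379
= 4.78 L

4.8 L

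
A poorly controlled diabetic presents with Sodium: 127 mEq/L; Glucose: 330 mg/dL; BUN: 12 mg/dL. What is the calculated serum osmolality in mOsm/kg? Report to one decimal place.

Calculated osmolality = 2·Na + glucose/18 + BUN/2.8
= 2·127 + 330/18 + 12/2.8
= 254 + 18.33 + 4.29
= 276.62 mOsm/kg

276.6 mOsm/kg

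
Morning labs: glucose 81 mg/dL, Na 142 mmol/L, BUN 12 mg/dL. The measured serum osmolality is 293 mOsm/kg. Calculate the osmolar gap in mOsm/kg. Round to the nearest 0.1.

0.2 mOsm/kg

Calculated osmolality = 2·Na + glucose/18 + BUN/2.8
= 2·142 + 81/18 + 12/2.8
= 284 + 4.50 + 4.29
= 292.79 mOsm/kg ≈ 292.8 mOsm/kg
Osmolar gap = measured − calculated = 293 − 292.8 = 0.2 mOsm/kg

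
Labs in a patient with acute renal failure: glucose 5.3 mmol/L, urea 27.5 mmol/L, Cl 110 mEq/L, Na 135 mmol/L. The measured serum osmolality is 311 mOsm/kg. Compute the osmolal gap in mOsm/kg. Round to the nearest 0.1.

Calculated osmolality = 2·Na + glucose + urea
= 2·135 + 5.3 + 27.5
= 270 + 5.30 + 27.50
= 302.8 mOsm/kg ≈ 302.8 mOsm/kg
Osmolar gap = measured − calculated = 311 − 302.8 = 8.2 mOsm/kg

8.2 mOsm/kg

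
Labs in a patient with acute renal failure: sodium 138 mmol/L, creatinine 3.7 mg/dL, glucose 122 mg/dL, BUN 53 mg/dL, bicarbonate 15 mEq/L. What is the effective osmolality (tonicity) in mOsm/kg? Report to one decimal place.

Effective osmolality excludes urea (freely permeant across cell membranes):
2·Na + glucose/18
= 2·138 + 122/18
= 276 + 6.78
= 282.78 mOsm/kg

282.8 mOsm/kg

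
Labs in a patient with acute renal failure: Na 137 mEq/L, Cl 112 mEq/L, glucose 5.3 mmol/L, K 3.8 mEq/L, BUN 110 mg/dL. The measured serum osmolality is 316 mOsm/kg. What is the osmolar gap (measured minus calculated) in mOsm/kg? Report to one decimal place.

Calculated osmolality = 2·Na + glucose + BUN/2.8
= 2·137 + 5.3 + 110/2.8
= 274 + 5.30 + 39.29
= 318.59 mOsm/kg ≈ 318.6 mOsm/kg
Osmolar gap = measured − calculated = 316 − 318.6 = -2.6 mOsm/kg

-2.6 mOsm/kg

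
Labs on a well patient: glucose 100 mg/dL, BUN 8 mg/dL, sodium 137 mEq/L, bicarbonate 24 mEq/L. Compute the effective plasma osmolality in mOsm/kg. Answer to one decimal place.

Effective osmolality excludes urea (freely permeant across cell membranes):
2·Na + glucose/18
= 2·137 + 100/18
= 274 + 5.56
= 279.56 mOsm/kg

279.6 mOsm/kg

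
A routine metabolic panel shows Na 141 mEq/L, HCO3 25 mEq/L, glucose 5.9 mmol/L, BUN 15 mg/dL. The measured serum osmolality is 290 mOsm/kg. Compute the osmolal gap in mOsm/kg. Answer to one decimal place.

Calculated osmolality = 2·Na + glucose + BUN/2.8
= 2·141 + 5.9 + 15/2.8
= 282 + 5.90 + 5.36
= 293.26 mOsm/kg ≈ 293.3 mOsm/kg
Osmolar gap = measured − calculated = 290 − 293.3 = -3.3 mOsm/kg

-3.3 mOsm/kg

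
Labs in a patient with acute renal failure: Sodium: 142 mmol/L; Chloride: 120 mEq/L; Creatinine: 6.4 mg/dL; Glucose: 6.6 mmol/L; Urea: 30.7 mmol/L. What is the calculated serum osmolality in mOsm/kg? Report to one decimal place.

321.3 mOsm/kg

Calculated osmolality = 2·Na + glucose + urea
= 2·142 + 6.6 + 30.7
= 284 + 6.60 + 30.70
= 321.3 mOsm/kg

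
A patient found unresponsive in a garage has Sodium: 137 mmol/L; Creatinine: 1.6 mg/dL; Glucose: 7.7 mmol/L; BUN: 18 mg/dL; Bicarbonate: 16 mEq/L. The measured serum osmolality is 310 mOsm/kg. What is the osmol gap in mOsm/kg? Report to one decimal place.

21.9 mOsm/kg

Calculated osmolality = 2·Na + glucose + BUN/2.8
= 2·137 + 7.7 + 18/2.8
= 274 + 7.70 + 6.43
= 288.13 mOsm/kg ≈ 288.1 mOsm/kg
Osmolar gap = measured − calculated = 310 − 288.1 = 21.9 mOsm/kg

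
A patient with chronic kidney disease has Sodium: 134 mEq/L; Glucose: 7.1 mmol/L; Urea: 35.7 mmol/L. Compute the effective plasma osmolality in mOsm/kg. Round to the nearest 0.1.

275.1 mOsm/kg

Effective osmolality excludes urea (freely permeant across cell membranes):
2·Na + glucose
= 2·134 + 7.1
= 268 + 7.1
= 275.1 mOsm/kg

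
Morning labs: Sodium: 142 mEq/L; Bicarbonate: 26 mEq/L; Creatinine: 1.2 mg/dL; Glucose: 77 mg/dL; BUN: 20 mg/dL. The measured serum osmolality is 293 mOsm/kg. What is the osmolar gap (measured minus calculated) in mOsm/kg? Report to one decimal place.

Calculated osmolality = 2·Na + glucose/18 + BUN/2.8
= 2·142 + 77/18 + 20/2.8
= 284 + 4.28 + 7.14
= 295.42 mOsm/kg ≈ 295.4 mOsm/kg
Osmolar gap = measured − calculated = 293 − 295.4 = -2.4 mOsm/kg

-2.4 mOsm/kg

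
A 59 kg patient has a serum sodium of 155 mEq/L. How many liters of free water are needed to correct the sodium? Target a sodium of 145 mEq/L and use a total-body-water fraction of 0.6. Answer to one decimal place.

TBW = 0.6 · 59 = 35.4 L
Free water deficit = TBW · (Na/145 − 1)
= 35.4 · (155/145 − 1)
= 35.4 · 0.069
= 2.44 L

2.4 L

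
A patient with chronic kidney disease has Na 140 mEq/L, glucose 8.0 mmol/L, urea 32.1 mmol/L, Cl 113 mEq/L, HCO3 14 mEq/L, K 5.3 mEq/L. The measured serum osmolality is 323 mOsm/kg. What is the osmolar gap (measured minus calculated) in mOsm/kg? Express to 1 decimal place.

2.9 mOsm/kg

Calculated osmolality = 2·Na + glucose + urea
= 2·140 + 8 + 32.1
= 280 + 8 + 32.10
= 320.1 mOsm/kg ≈ 320.1 mOsm/kg
Osmolar gap = measured − calculated = 323 − 320.1 = 2.9 mOsm/kg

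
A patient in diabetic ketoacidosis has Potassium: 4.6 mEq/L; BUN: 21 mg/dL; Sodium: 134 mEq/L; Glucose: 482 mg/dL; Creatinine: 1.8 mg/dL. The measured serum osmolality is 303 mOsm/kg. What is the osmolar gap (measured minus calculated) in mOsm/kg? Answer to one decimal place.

Calculated osmolality = 2·Na + glucose/18 + BUN/2.8
= 2·134 + 482/18 + 21/2.8
= 268 + 26.78 + 7.50
= 302.28 mOsm/kg ≈ 302.3 mOsm/kg
Osmolar gap = measured − calculated = 303 − 302.3 = 0.7 mOsm/kg

0.7 mOsm/kg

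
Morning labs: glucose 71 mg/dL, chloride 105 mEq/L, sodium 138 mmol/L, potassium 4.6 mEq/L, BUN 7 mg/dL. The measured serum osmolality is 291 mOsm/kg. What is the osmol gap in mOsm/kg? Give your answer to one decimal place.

Calculated osmolality = 2·Na + glucose/18 + BUN/2.8
= 2·138 + 71/18 + 7/2.8
= 276 + 3.94 + 2.50
= 282.44 mOsm/kg ≈ 282.4 mOsm/kg
Osmolar gap = measured − calculated = 291 − 282.4 = 8.6 mOsm/kg

8.6 mOsm/kg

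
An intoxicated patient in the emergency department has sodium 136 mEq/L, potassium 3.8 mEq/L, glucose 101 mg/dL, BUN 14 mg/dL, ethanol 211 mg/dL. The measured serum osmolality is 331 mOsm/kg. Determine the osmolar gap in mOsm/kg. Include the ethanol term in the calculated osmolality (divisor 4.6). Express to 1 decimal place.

Calculated osmolality = 2·Na + glucose/18 + BUN/2.8 + ethanol/4.6
= 2·136 + 101/18 + 14/2.8 + 211/4.6
= 272 + 5.61 + 5 + 45.87
= 328.48 mOsm/kg ≈ 328.5 mOsm/kg
Osmolar gap = measured − calculated = 331 − 328.5 = 2.5 mOsm/kg

2.5 mOsm/kg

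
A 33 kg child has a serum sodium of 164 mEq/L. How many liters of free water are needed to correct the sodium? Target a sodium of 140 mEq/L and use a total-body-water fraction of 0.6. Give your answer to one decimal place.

TBW = 0.6 · 33 = 19.8 L
Free water deficit = TBW · (Na/140 − 1)
= 19.8 · (164/140 − 1)
= 19.8 · 0.1714
= 3.39 L

3.4 L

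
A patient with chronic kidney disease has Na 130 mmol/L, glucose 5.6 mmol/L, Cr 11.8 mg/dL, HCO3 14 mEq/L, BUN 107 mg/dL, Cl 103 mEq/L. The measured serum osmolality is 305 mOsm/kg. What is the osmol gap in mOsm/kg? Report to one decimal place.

Calculated osmolality = 2·Na + glucose + BUN/2.8
= 2·130 + 5.6 + 107/2.8
= 260 + 5.60 + 38.21
= 303.81 mOsm/kg ≈ 303.8 mOsm/kg
Osmolar gap = measured − calculated = 305 − 303.8 = 1.2 mOsm/kg

1.2 mOsm/kg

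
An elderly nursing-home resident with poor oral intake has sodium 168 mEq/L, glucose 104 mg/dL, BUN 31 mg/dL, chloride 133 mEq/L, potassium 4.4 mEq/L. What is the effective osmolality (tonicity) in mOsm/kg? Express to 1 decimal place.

Effective osmolality excludes urea (freely permeant across cell membranes):
2·Na + glucose/18
= 2·168 + 104/18
= 336 + 5.78
= 341.78 mOsm/kg

341.8 mOsm/kg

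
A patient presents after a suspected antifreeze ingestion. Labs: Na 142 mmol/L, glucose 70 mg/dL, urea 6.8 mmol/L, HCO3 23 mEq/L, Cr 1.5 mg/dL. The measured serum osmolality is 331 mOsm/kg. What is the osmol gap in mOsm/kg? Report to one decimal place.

Calculated osmolality = 2·Na + glucose/18 + urea
= 2·142 + 70/18 + 6.8
= 284 + 3.89 + 6.80
= 294.69 mOsm/kg ≈ 294.7 mOsm/kg
Osmolar gap = measured − calculated = 331 − 294.7 = 36.3 mOsm/kg

36.3 mOsm/kg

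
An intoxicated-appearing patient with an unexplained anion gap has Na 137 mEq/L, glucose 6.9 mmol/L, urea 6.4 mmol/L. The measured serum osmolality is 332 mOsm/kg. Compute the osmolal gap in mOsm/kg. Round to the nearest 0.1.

Calculated osmolality = 2·Na + glucose + urea
= 2·137 + 6.9 + 6.4
= 274 + 6.90 + 6.40
= 287.3 mOsm/kg ≈ 287.3 mOsm/kg
Osmolar gap = measured − calculated = 332 − 287.3 = 44.7 mOsm/kg

44.7 mOsm/kg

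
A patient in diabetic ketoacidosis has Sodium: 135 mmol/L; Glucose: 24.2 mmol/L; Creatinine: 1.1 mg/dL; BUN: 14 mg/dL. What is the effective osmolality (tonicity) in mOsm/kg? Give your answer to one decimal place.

294.2 mOsm/kg

Effective osmolality excludes urea (freely permeant across cell membranes):
2·Na + glucose
= 2·135 + 24.2
= 270 + 24.2
= 294.2 mOsm/kg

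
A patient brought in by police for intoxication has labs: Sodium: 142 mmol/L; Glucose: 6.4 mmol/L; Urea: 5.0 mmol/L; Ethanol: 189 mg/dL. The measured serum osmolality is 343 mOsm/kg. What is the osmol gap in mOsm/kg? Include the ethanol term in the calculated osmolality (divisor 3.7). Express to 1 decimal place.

Calculated osmolality = 2·Na + glucose + urea + ethanol/3.7
= 2·142 + 6.4 + 5 + 189/3.7
= 284 + 6.40 + 5 + 51.08
= 346.48 mOsm/kg ≈ 346.5 mOsm/kg
Osmolar gap = measured − calculated = 343 − 346.5 = -3.5 mOsm/kg

-3.5 mOsm/kg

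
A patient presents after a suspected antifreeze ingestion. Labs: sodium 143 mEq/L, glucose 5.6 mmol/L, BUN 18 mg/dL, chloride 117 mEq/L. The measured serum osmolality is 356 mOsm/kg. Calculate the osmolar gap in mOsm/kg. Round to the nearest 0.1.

58.0 mOsm/kg

Calculated osmolality = 2·Na + glucose + BUN/2.8
= 2·143 + 5.6 + 18/2.8
= 286 + 5.60 + 6.43
= 298.03 mOsm/kg ≈ 298.0 mOsm/kg
Osmolar gap = measured − calculated = 356 − 298.0 = 58.0 mOsm/kg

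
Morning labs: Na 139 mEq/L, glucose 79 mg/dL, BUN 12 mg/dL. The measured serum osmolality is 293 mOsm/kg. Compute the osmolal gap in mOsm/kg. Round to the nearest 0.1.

Calculated osmolality = 2·Na + glucose/18 + BUN/2.8
= 2·139 + 79/18 + 12/2.8
= 278 + 4.39 + 4.29
= 286.68 mOsm/kg ≈ 286.7 mOsm/kg
Osmolar gap = measured − calculated = 293 − 286.7 = 6.3 mOsm/kg

6.3 mOsm/kg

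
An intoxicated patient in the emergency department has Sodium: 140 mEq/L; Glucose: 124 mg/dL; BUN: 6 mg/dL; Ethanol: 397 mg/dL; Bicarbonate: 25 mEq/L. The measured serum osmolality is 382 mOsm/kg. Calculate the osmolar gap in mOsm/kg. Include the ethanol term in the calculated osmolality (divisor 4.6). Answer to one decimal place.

Calculated osmolality = 2·Na + glucose/18 + BUN/2.8 + ethanol/4.6
= 2·140 + 124/18 + 6/2.8 + 397/4.6
= 280 + 6.89 + 2.14 + 86.30
= 375.33 mOsm/kg ≈ 375.3 mOsm/kg
Osmolar gap = measured − calculated = 382 − 375.3 = 6.7 mOsm/kg

6.7 mOsm/kg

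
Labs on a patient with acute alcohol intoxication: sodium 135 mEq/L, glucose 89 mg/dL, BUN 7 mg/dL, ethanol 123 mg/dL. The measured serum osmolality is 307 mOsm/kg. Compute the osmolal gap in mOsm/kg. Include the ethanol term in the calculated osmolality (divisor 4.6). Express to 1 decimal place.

Calculated osmolality = 2·Na + glucose/18 + BUN/2.8 + ethanol/4.6
= 2·135 + 89/18 + 7/2.8 + 123/4.6
= 270 + 4.94 + 2.50 + 26.74
= 304.18 mOsm/kg ≈ 304.2 mOsm/kg
Osmolar gap = measured − calculated = 307 − 304.2 = 2.8 mOsm/kg

2.8 mOsm/kg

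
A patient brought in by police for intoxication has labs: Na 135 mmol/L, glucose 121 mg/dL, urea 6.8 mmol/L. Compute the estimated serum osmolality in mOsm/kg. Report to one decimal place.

Calculated osmolality = 2·Na + glucose/18 + urea
= 2·135 + 121/18 + 6.8
= 270 + 6.72 + 6.80
= 283.52 mOsm/kg

283.5 mOsm/kg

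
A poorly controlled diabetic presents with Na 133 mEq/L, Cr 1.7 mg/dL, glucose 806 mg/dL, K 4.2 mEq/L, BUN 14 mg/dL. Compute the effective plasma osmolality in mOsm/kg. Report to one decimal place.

310.8 mOsm/kg

Effective osmolality excludes urea (freely permeant across cell membranes):
2·Na + glucose/18
= 2·133 + 806/18
= 266 + 44.78
= 310.78 mOsm/kg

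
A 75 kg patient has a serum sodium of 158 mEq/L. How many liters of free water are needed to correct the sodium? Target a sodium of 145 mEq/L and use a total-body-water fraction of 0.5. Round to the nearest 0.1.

3.4 L

TBW = 0.5 · 75 = 37.5 L
Free water deficit = TBW · (Na/145 − 1)
= 37.5 · (158/145 − 1)
= 37.5 · 0.0897
= 3.36 L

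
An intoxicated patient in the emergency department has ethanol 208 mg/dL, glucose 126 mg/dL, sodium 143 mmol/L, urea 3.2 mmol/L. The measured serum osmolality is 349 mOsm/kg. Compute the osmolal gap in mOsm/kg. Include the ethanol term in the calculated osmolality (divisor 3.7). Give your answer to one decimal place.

-3.4 mOsm/kg

Calculated osmolality = 2·Na + glucose/18 + urea + ethanol/3.7
= 2·143 + 126/18 + 3.2 + 208/3.7
= 286 + 7 + 3.20 + 56.22
= 352.42 mOsm/kg ≈ 352.4 mOsm/kg
Osmolar gap = measured − calculated = 349 − 352.4 = -3.4 mOsm/kg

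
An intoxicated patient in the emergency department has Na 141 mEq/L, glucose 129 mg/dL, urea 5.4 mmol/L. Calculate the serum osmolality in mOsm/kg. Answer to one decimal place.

Calculated osmolality = 2·Na + glucose/18 + urea
= 2·141 + 129/18 + 5.4
= 282 + 7.17 + 5.40
= 294.57 mOsm/kg

294.6 mOsm/kg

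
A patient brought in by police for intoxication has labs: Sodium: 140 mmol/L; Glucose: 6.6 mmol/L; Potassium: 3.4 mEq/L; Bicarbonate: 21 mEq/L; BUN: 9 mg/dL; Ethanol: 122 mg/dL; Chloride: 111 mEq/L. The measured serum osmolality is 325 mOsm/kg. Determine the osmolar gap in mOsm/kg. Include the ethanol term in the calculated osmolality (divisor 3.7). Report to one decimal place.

2.2 mOsm/kg

Calculated osmolality = 2·Na + glucose + BUN/2.8 + ethanol/3.7
= 2·140 + 6.6 + 9/2.8 + 122/3.7
= 280 + 6.60 + 3.21 + 32.97
= 322.78 mOsm/kg ≈ 322.8 mOsm/kg
Osmolar gap = measured − calculated = 325 − 322.8 = 2.2 mOsm/kg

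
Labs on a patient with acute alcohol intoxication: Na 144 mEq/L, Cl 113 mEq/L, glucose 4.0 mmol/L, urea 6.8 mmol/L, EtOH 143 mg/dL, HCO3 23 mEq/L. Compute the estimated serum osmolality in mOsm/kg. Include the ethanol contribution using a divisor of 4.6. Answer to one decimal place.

329.9 mOsm/kg

Calculated osmolality = 2·Na + glucose + urea + ethanol/4.6
= 2·144 + 4 + 6.8 + 143/4.6
= 288 + 4 + 6.80 + 31.09
= 329.89 mOsm/kg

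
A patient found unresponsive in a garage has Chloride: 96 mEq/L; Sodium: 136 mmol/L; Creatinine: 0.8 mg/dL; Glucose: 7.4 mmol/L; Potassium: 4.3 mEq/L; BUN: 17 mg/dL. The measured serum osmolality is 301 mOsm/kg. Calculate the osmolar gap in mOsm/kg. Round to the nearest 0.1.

15.5 mOsm/kg

Calculated osmolality = 2·Na + glucose + BUN/2.8
= 2·136 + 7.4 + 17/2.8
= 272 + 7.40 + 6.07
= 285.47 mOsm/kg ≈ 285.5 mOsm/kg
Osmolar gap = measured − calculated = 301 − 285.5 = 15.5 mOsm/kg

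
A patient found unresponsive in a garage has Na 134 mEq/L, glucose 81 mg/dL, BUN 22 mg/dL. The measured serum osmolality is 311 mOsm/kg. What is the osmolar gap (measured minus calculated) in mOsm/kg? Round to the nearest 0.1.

Calculated osmolality = 2·Na + glucose/18 + BUN/2.8
= 2·134 + 81/18 + 22/2.8
= 268 + 4.50 + 7.86
= 280.36 mOsm/kg ≈ 280.4 mOsm/kg
Osmolar gap = measured − calculated = 311 − 280.4 = 30.6 mOsm/kg

30.6 mOsm/kg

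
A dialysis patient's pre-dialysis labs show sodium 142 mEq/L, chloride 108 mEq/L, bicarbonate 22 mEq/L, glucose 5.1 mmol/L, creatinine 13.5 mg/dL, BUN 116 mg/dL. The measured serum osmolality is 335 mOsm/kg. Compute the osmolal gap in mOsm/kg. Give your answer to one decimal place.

4.5 mOsm/kg

Calculated osmolality = 2·Na + glucose + BUN/2.8
= 2·142 + 5.1 + 116/2.8
= 284 + 5.10 + 41.43
= 330.53 mOsm/kg ≈ 330.5 mOsm/kg
Osmolar gap = measured − calculated = 335 − 330.5 = 4.5 mOsm/kg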